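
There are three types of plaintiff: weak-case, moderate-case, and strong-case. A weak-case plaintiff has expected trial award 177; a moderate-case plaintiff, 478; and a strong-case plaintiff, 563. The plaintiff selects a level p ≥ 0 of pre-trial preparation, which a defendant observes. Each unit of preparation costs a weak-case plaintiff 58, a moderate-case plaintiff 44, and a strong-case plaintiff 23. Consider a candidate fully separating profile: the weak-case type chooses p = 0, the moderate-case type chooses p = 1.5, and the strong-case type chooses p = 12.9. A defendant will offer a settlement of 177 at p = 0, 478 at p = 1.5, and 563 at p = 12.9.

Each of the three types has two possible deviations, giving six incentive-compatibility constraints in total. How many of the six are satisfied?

4

Weak-case (own payoff 177): to p=1.5 gives 478 − 58×1.5 = 391 → profitable ✗; to p=12.9 gives 563 − 58×12.9 = -185.2 → no gain ✓.
Strong-case (own payoff 563 − 23×12.9 = 266.3): to p=0 gives 177 → no gain ✓; to p=1.5 gives 478 − 23×1.5 = 443.5 → profitable ✗.
Moderate-case (own payoff 478 − 44×1.5 = 412): to p=0 gives 177 → no gain ✓; to p=12.9 gives 563 − 44×12.9 = -4.6 → no gain ✓.
4 of the 6 constraints hold; not an equilibrium.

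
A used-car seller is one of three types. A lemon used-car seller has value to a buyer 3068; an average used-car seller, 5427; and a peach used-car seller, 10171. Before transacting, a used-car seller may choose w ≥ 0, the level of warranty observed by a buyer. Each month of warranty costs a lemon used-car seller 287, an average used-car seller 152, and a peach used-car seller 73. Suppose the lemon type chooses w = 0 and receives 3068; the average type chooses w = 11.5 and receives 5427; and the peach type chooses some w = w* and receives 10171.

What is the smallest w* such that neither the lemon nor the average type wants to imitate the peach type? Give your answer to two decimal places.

42.71

Lemon type (on-path payoff 3068) won't mimic when 3068 ≥ 10171 − 287·w*, i.e. w* ≥ 24.75.
Average type (on-path payoff 5427 − 152×11.5 = 3679) won't mimic when 3679 ≥ 10171 − 152·w*, i.e. w* ≥ 42.71.
Both must hold, so w* = max(24.75, 42.71) = 42.71. The average type's constraint binds.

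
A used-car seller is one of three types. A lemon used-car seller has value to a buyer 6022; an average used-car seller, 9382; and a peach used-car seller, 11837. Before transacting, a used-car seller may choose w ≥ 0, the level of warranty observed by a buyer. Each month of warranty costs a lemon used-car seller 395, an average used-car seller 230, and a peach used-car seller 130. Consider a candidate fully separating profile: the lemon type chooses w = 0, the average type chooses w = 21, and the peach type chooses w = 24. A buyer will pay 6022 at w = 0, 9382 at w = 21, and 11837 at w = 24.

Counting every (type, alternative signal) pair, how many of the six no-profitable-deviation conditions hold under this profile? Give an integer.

Lemon (own payoff 6022): to w=21 gives 9382 − 395×21 = 1087 → no gain ✓; to w=24 gives 11837 − 395×24 = 2357 → no gain ✓.
Peach (own payoff 11837 − 130×24 = 8717): to w=0 gives 6022 → no gain ✓; to w=21 gives 9382 − 130×21 = 6652 → no gain ✓.
Average (own payoff 9382 − 230×21 = 4552): to w=0 gives 6022 → profitable ✗; to w=24 gives 11837 − 230×24 = 6317 → profitable ✗.
4 of the 6 constraints hold; not an equilibrium.

4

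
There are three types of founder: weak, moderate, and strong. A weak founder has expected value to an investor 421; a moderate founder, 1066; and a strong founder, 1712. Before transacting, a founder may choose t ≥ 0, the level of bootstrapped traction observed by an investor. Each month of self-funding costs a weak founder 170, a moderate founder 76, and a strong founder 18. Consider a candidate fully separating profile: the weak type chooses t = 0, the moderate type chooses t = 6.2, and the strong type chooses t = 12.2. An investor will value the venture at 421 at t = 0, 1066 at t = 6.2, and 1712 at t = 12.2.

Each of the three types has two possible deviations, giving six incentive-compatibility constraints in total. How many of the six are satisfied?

Weak (own payoff 421): to t=6.2 gives 1066 − 170×6.2 = 12 → no gain ✓; to t=12.2 gives 1712 − 170×12.2 = -362 → no gain ✓.
Strong (own payoff 1712 − 18×12.2 = 1492.4): to t=0 gives 421 → no gain ✓; to t=6.2 gives 1066 − 18×6.2 = 954.4 → no gain ✓.
Moderate (own payoff 1066 − 76×6.2 = 594.8): to t=0 gives 421 → no gain ✓; to t=12.2 gives 1712 − 76×12.2 = 784.8 → profitable ✗.
5 of the 6 constraints hold; not an equilibrium.

5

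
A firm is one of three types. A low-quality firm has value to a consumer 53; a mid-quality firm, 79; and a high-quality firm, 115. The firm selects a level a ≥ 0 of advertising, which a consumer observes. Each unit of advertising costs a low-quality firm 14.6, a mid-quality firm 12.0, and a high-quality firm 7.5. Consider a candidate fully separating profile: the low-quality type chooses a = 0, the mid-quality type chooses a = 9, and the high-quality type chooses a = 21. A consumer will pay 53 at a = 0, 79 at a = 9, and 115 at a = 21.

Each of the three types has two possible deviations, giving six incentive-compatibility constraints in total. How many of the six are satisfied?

High-quality (own payoff 115 − 7.5×21 = -42.5): to a=0 gives 53 → profitable ✗; to a=9 gives 79 − 7.5×9 = 11.5 → profitable ✗.
Low-quality (own payoff 53): to a=9 gives 79 − 14.6×9 = -52.4 → no gain ✓; to a=21 gives 115 − 14.6×21 = -191.6 → no gain ✓.
Mid-quality (own payoff 79 − 12.0×9 = -29): to a=0 gives 53 → profitable ✗; to a=21 gives 115 − 12.0×21 = -137 → no gain ✓.
3 of the 6 constraints hold; not an equilibrium.

3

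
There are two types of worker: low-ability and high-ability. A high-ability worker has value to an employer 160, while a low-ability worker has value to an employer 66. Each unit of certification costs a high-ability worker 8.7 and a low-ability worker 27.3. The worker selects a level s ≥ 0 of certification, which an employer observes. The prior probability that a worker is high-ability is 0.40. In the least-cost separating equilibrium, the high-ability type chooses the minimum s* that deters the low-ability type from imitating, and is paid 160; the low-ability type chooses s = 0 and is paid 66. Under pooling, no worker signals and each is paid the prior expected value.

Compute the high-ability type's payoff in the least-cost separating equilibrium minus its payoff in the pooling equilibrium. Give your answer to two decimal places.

26.44

Least-cost separating signal: s* solves 66 = 160 − 27.3·s*, so s* = (160 − 66)/27.3 ≈ 3.4432.
High-ability type's separating payoff: 160 − 8.7 × s* = 160 − 8.7 × (160 − 66)/27.3 = 160 − 817.8/27.3 ≈ 130.0440.
Pooling payoff: 0.40 × 160 + 0.60 × 66 = 103.6.
Difference: 130.0440 − 103.6 = 26.444, i.e. 26.44 to two decimal places.
The high-ability type prefers to separate.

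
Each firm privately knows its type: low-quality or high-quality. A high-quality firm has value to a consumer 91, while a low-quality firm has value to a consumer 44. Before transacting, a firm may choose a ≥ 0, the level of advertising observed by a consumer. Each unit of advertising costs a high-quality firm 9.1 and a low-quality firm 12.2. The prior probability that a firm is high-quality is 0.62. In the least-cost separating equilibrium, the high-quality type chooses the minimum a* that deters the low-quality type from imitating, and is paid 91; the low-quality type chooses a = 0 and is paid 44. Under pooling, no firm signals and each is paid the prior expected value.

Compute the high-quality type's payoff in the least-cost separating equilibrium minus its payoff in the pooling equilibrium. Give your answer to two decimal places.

Least-cost separating signal: a* solves 44 = 91 − 12.2·a*, so a* = (91 − 44)/12.2 ≈ 3.8525.
High-quality type's separating payoff: 91 − 9.1 × a* = 91 − 9.1 × (91 − 44)/12.2 = 91 − 427.7/12.2 ≈ 55.9426.
Pooling payoff: 0.62 × 91 + 0.38 × 44 = 73.14.
Difference: 55.9426 − 73.14 = -17.1974, i.e. -17.20 to two decimal places.
The high-quality type would prefer the pooling outcome.

-17.20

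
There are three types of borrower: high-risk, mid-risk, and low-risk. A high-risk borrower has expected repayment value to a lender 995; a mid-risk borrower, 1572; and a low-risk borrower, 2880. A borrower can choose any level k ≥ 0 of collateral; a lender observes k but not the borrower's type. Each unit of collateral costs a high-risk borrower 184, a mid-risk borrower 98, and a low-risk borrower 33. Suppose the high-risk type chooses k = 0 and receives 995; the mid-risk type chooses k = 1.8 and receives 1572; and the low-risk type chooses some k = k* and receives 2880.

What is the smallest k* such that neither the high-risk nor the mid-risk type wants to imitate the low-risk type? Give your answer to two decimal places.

Mid-risk type (on-path payoff 1572 − 98×1.8 = 1395.6) won't mimic when 1395.6 ≥ 2880 − 98·k*, i.e. k* ≥ 15.15.
High-risk type (on-path payoff 995) won't mimic when 995 ≥ 2880 − 184·k*, i.e. k* ≥ 10.24.
Both must hold, so k* = max(10.24, 15.15) = 15.15. The mid-risk type's constraint binds.

15.15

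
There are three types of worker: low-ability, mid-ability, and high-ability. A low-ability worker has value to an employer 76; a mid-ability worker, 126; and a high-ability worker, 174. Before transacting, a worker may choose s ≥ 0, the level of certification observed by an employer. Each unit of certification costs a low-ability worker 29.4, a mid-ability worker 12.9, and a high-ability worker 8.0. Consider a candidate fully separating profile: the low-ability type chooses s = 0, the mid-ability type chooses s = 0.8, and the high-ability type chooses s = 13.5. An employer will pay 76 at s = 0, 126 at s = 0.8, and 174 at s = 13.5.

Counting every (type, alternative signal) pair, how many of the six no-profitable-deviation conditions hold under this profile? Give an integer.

3

Mid-ability (own payoff 126 − 12.9×0.8 = 115.68): to s=0 gives 76 → no gain ✓; to s=13.5 gives 174 − 12.9×13.5 = -0.15 → no gain ✓.
Low-ability (own payoff 76): to s=0.8 gives 126 − 29.4×0.8 = 102.48 → profitable ✗; to s=13.5 gives 174 − 29.4×13.5 = -222.9 → no gain ✓.
High-ability (own payoff 174 − 8.0×13.5 = 66): to s=0 gives 76 → profitable ✗; to s=0.8 gives 126 − 8.0×0.8 = 119.6 → profitable ✗.
3 of the 6 constraints hold; not an equilibrium.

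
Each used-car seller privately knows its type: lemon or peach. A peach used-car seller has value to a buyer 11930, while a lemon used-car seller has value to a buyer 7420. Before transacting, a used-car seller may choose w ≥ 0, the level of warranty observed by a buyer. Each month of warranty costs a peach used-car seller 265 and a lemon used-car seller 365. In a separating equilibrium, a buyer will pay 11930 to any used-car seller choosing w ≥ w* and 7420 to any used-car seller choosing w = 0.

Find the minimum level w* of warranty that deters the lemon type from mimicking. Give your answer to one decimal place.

A lemon used-car seller choosing w = 0 receives 7420.
Imitating at w* instead would pay 11930 at cost 365·w*, netting 11930 − 365·w*.
Indifference: 7420 = 11930 − 365·w*, so w* = (11930 − 7420) / 365 ≈ 12.4.
At w* the lemon type's incentive constraint just binds; the peach type strictly prefers w* since its per-unit cost is lower.

12.4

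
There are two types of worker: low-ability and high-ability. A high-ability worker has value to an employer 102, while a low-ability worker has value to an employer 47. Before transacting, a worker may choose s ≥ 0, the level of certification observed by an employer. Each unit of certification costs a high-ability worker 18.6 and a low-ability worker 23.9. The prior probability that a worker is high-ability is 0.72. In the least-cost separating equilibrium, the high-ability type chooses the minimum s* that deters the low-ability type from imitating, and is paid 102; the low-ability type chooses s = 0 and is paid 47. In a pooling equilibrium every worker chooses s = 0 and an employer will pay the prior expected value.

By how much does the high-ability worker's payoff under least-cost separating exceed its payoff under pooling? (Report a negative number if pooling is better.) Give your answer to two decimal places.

-27.40

Least-cost separating signal: s* solves 47 = 102 − 23.9·s*, so s* = (102 − 47)/23.9 ≈ 2.3013.
High-ability type's separating payoff: 102 − 18.6 × s* = 102 − 18.6 × (102 − 47)/23.9 = 102 − 1023/23.9 ≈ 59.1967.
Pooling payoff: 0.72 × 102 + 0.28 × 47 = 86.6.
Difference: 59.1967 − 86.6 = -27.4033, i.e. -27.40 to two decimal places.
The high-ability type would prefer the pooling outcome.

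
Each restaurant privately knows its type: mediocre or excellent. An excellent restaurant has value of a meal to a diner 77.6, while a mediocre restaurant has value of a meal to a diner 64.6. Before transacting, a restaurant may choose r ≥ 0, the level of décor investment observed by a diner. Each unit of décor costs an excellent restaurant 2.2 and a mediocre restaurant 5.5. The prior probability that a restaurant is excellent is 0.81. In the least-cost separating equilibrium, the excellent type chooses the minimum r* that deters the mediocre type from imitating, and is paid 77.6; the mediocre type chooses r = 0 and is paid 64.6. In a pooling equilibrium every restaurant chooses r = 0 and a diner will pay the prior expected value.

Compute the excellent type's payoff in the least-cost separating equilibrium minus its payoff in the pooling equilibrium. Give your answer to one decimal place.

Least-cost separating signal: r* solves 64.6 = 77.6 − 5.5·r*, so r* = (77.6 − 64.6)/5.5 ≈ 2.3636.
Excellent type's separating payoff: 77.6 − 2.2 × r* = 77.6 − 2.2 × (77.6 − 64.6)/5.5 = 77.6 − 28.6/5.5 = 72.4.
Pooling payoff: 0.81 × 77.6 + 0.19 × 64.6 = 75.13.
Difference: 72.4 − 75.13 = -2.73, i.e. -2.7 to one decimal place.
The excellent type would prefer the pooling outcome.

-2.7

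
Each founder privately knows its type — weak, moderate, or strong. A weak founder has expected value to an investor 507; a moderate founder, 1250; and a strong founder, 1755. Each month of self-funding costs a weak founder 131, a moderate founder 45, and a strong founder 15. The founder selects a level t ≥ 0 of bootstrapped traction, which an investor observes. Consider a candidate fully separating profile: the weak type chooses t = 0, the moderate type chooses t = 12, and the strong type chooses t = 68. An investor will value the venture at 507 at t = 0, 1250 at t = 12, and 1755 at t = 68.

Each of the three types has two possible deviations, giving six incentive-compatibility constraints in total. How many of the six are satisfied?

5

Weak (own payoff 507): to t=12 gives 1250 − 131×12 = -322 → no gain ✓; to t=68 gives 1755 − 131×68 = -7153 → no gain ✓.
Strong (own payoff 1755 − 15×68 = 735): to t=0 gives 507 → no gain ✓; to t=12 gives 1250 − 15×12 = 1070 → profitable ✗.
Moderate (own payoff 1250 − 45×12 = 710): to t=0 gives 507 → no gain ✓; to t=68 gives 1755 − 45×68 = -1305 → no gain ✓.
5 of the 6 constraints hold; not an equilibrium.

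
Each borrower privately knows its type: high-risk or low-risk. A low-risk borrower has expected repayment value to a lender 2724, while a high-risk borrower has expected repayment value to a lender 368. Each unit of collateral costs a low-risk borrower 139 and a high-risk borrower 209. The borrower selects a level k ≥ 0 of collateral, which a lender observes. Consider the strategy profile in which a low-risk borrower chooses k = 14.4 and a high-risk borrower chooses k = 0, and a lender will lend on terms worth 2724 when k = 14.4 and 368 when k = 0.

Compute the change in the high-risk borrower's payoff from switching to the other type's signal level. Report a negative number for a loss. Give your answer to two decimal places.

-653.60

Playing k = 0 the high-risk borrower receives 368.
Deviating to k = 14.4 brings payment 2724 at cost 209 × 14.4 = 3009.6, netting -285.6.
Gain from deviating: -285.6 − 368 = -653.60.
The gain is negative, so the high-risk type's incentive-compatibility constraint is satisfied.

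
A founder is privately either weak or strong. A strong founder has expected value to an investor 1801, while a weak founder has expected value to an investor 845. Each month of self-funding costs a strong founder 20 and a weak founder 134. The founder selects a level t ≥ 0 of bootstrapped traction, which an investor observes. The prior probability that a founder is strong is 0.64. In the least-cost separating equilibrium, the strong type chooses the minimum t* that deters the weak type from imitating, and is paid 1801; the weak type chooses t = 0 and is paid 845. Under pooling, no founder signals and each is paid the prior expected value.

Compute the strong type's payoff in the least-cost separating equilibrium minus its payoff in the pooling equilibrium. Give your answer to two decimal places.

201.47

Least-cost separating signal: t* solves 845 = 1801 − 134·t*, so t* = (1801 − 845)/134 ≈ 7.1343.
Strong type's separating payoff: 1801 − 20 × t* = 1801 − 20 × (1801 − 845)/134 = 1801 − 19120/134 ≈ 1658.3134.
Pooling payoff: 0.64 × 1801 + 0.36 × 845 = 1456.84.
Difference: 1658.3134 − 1456.84 = 201.4734, i.e. 201.47 to two decimal places.
The strong type prefers to separate.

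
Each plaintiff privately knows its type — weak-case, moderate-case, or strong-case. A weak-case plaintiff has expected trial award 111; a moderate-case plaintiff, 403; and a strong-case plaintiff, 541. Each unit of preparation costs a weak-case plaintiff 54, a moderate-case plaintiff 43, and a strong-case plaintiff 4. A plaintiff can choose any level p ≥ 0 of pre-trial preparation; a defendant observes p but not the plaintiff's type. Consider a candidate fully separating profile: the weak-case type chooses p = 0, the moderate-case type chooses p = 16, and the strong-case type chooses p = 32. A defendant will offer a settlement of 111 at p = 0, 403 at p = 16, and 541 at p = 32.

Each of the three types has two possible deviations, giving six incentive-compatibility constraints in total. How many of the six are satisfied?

5

Moderate-case (own payoff 403 − 43×16 = -285): to p=0 gives 111 → profitable ✗; to p=32 gives 541 − 43×32 = -835 → no gain ✓.
Weak-case (own payoff 111): to p=16 gives 403 − 54×16 = -461 → no gain ✓; to p=32 gives 541 − 54×32 = -1187 → no gain ✓.
Strong-case (own payoff 541 − 4×32 = 413): to p=0 gives 111 → no gain ✓; to p=16 gives 403 − 4×16 = 339 → no gain ✓.
5 of the 6 constraints hold; not an equilibrium.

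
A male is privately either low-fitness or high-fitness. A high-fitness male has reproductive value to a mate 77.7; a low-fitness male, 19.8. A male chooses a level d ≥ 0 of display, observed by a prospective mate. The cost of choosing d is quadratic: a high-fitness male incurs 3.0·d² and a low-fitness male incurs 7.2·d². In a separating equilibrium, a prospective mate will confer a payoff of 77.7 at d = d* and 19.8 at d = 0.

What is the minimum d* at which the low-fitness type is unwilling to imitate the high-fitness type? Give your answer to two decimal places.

The low-fitness type at d = 0 receives 19.8; imitating at d* yields 77.7 − 7.2·d*².
Indifference: 19.8 = 77.7 − 7.2·d*², so d*² = (77.7 − 19.8) / 7.2 ≈ 8.0417.
d* = √8.0417 ≈ 2.84.

2.84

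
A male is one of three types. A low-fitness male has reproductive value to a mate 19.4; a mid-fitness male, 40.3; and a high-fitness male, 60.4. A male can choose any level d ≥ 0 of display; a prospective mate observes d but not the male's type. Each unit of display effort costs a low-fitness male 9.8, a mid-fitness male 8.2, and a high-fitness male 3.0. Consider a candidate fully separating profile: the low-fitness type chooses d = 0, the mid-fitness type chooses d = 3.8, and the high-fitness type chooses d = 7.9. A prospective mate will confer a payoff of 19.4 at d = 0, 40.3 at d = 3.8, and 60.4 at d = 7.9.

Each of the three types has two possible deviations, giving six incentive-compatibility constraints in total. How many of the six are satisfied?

5

Mid-fitness (own payoff 40.3 − 8.2×3.8 = 9.14): to d=0 gives 19.4 → profitable ✗; to d=7.9 gives 60.4 − 8.2×7.9 = -4.38 → no gain ✓.
Low-fitness (own payoff 19.4): to d=3.8 gives 40.3 − 9.8×3.8 = 3.06 → no gain ✓; to d=7.9 gives 60.4 − 9.8×7.9 = -17.02 → no gain ✓.
High-fitness (own payoff 60.4 − 3.0×7.9 = 36.7): to d=0 gives 19.4 → no gain ✓; to d=3.8 gives 40.3 − 3.0×3.8 = 28.9 → no gain ✓.
5 of the 6 constraints hold; not an equilibrium.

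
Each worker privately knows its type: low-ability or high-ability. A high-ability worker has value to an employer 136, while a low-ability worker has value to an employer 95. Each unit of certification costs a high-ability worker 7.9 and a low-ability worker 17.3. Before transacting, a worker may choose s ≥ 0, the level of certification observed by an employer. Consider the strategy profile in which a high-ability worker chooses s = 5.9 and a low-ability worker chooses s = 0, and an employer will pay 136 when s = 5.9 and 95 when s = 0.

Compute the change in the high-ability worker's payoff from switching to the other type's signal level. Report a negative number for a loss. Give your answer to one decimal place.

5.6

Playing s = 5.9 the high-ability worker receives 136 − 7.9 × 5.9 = 89.39.
Deviating to s = 0 yields 95 instead.
Gain from deviating: 95 − 89.39 = 5.61, i.e. 5.6 to one decimal place.
The gain is positive, so the high-ability type's incentive-compatibility constraint is violated — this profile is not a separating equilibrium.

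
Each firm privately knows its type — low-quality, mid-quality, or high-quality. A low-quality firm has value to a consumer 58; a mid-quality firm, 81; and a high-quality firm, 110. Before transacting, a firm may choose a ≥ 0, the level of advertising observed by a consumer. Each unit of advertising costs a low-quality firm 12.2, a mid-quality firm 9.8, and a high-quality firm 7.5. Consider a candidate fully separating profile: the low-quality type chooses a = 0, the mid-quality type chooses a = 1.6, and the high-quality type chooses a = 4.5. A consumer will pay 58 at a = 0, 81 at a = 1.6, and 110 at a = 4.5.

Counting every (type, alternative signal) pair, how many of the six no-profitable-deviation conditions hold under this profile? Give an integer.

Low-quality (own payoff 58): to a=1.6 gives 81 − 12.2×1.6 = 61.48 → profitable ✗; to a=4.5 gives 110 − 12.2×4.5 = 55.1 → no gain ✓.
Mid-quality (own payoff 81 − 9.8×1.6 = 65.32): to a=0 gives 58 → no gain ✓; to a=4.5 gives 110 − 9.8×4.5 = 65.9 → profitable ✗.
High-quality (own payoff 110 − 7.5×4.5 = 76.25): to a=0 gives 58 → no gain ✓; to a=1.6 gives 81 − 7.5×1.6 = 69 → no gain ✓.
4 of the 6 constraints hold; not an equilibrium.

4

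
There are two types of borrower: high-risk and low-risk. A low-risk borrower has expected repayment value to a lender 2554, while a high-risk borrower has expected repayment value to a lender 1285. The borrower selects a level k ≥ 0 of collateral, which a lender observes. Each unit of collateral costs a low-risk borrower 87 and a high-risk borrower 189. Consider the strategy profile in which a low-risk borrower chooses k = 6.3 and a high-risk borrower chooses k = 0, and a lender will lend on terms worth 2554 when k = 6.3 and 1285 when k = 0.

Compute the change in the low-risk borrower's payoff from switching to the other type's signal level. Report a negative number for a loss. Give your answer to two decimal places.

-720.90

Playing k = 6.3 the low-risk borrower receives 2554 − 87 × 6.3 = 2005.9.
Deviating to k = 0 yields 1285 instead.
Gain from deviating: 1285 − 2005.9 = -720.90.
The gain is negative, so the low-risk type's incentive-compatibility constraint is satisfied.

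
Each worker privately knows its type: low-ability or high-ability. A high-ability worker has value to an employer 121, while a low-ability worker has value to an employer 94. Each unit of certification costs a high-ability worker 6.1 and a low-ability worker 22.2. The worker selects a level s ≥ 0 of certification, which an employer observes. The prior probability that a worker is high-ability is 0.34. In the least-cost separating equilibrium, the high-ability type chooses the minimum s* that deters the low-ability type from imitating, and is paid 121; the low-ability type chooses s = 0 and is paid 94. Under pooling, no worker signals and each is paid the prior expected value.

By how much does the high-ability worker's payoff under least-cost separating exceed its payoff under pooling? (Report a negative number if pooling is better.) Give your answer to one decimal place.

Least-cost separating signal: s* solves 94 = 121 − 22.2·s*, so s* = (121 − 94)/22.2 ≈ 1.2162.
High-ability type's separating payoff: 121 − 6.1 × s* = 121 − 6.1 × (121 − 94)/22.2 = 121 − 164.7/22.2 ≈ 113.581.
Pooling payoff: 0.34 × 121 + 0.66 × 94 = 103.18.
Difference: 113.581 − 103.18 = 10.401, i.e. 10.4 to one decimal place.
The high-ability type prefers to separate.

10.4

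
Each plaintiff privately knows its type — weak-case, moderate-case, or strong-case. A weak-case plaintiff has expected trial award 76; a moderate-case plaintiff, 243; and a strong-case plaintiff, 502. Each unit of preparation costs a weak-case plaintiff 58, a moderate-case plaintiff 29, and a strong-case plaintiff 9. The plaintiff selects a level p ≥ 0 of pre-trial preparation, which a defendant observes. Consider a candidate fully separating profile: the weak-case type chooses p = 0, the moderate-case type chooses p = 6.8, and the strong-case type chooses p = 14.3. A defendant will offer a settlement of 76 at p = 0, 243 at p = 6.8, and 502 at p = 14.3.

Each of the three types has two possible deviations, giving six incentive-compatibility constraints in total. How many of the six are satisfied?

4

Moderate-case (own payoff 243 − 29×6.8 = 45.8): to p=0 gives 76 → profitable ✗; to p=14.3 gives 502 − 29×14.3 = 87.3 → profitable ✗.
Weak-case (own payoff 76): to p=6.8 gives 243 − 58×6.8 = -151.4 → no gain ✓; to p=14.3 gives 502 − 58×14.3 = -327.4 → no gain ✓.
Strong-case (own payoff 502 − 9×14.3 = 373.3): to p=0 gives 76 → no gain ✓; to p=6.8 gives 243 − 9×6.8 = 181.8 → no gain ✓.
4 of the 6 constraints hold; not an equilibrium.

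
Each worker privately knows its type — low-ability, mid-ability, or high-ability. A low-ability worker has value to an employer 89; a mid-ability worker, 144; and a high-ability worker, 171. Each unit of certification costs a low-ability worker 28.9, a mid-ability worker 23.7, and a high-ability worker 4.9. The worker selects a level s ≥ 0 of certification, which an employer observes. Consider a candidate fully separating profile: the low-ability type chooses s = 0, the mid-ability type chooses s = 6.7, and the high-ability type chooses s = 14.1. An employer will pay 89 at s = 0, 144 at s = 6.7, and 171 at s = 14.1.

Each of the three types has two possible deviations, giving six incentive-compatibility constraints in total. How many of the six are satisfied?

High-ability (own payoff 171 − 4.9×14.1 = 101.91): to s=0 gives 89 → no gain ✓; to s=6.7 gives 144 − 4.9×6.7 = 111.17 → profitable ✗.
Mid-ability (own payoff 144 − 23.7×6.7 = -14.79): to s=0 gives 89 → profitable ✗; to s=14.1 gives 171 − 23.7×14.1 = -163.17 → no gain ✓.
Low-ability (own payoff 89): to s=6.7 gives 144 − 28.9×6.7 = -49.63 → no gain ✓; to s=14.1 gives 171 − 28.9×14.1 = -236.49 → no gain ✓.
4 of the 6 constraints hold; not an equilibrium.

4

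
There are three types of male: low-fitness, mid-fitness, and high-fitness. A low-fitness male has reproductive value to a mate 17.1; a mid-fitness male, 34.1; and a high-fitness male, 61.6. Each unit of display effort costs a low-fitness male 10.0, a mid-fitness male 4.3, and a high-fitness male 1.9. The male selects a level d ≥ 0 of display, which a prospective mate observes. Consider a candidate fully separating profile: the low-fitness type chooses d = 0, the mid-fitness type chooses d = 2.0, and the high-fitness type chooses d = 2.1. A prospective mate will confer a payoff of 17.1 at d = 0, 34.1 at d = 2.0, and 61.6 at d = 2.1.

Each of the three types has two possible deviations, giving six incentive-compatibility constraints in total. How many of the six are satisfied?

4

Low-fitness (own payoff 17.1): to d=2.0 gives 34.1 − 10.0×2.0 = 14.1 → no gain ✓; to d=2.1 gives 61.6 − 10.0×2.1 = 40.6 → profitable ✗.
High-fitness (own payoff 61.6 − 1.9×2.1 = 57.61): to d=0 gives 17.1 → no gain ✓; to d=2.0 gives 34.1 − 1.9×2.0 = 30.3 → no gain ✓.
Mid-fitness (own payoff 34.1 − 4.3×2.0 = 25.5): to d=0 gives 17.1 → no gain ✓; to d=2.1 gives 61.6 − 4.3×2.1 = 52.57 → profitable ✗.
4 of the 6 constraints hold; not an equilibrium.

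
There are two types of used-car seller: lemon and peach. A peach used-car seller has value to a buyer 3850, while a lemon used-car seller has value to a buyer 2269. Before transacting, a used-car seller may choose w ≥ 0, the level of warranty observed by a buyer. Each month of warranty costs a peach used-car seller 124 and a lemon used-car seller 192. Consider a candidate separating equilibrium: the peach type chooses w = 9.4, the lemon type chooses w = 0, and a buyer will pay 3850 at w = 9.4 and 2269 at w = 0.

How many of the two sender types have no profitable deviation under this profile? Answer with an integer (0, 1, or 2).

2

Lemon type: stay at 0 → 2269; mimic → 3850 − 192 × 9.4 = 2045.2. IC holds (2269 ≥ 2045.2).
Peach type: signal → 3850 − 124 × 9.4 = 2684.4; deviate to 0 → 2269. IC holds (2684.4 ≥ 2269).
2 of 2 constraints hold, so this is a separating equilibrium.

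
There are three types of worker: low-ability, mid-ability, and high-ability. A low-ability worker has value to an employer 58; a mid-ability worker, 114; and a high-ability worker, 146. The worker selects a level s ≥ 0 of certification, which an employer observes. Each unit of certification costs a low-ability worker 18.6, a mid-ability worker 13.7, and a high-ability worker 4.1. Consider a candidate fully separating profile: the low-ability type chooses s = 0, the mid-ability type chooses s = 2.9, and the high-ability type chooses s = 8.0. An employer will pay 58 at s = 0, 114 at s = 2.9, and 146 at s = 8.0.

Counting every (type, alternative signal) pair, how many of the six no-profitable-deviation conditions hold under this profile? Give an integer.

5

High-ability (own payoff 146 − 4.1×8.0 = 113.2): to s=0 gives 58 → no gain ✓; to s=2.9 gives 114 − 4.1×2.9 = 102.11 → no gain ✓.
Mid-ability (own payoff 114 − 13.7×2.9 = 74.27): to s=0 gives 58 → no gain ✓; to s=8.0 gives 146 − 13.7×8.0 = 36.4 → no gain ✓.
Low-ability (own payoff 58): to s=2.9 gives 114 − 18.6×2.9 = 60.06 → profitable ✗; to s=8.0 gives 146 − 18.6×8.0 = -2.8 → no gain ✓.
5 of the 6 constraints hold; not an equilibrium.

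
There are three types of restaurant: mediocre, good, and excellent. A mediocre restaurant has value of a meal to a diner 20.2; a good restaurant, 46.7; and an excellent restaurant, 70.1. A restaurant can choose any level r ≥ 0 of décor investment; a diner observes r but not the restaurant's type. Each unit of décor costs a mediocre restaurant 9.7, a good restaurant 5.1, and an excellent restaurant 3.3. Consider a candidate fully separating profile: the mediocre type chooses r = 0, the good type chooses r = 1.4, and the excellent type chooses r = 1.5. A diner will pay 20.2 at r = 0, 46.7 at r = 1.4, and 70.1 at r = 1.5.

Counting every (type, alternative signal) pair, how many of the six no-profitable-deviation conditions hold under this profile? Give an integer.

Good (own payoff 46.7 − 5.1×1.4 = 39.56): to r=0 gives 20.2 → no gain ✓; to r=1.5 gives 70.1 − 5.1×1.5 = 62.45 → profitable ✗.
Excellent (own payoff 70.1 − 3.3×1.5 = 65.15): to r=0 gives 20.2 → no gain ✓; to r=1.4 gives 46.7 − 3.3×1.4 = 42.08 → no gain ✓.
Mediocre (own payoff 20.2): to r=1.4 gives 46.7 − 9.7×1.4 = 33.12 → profitable ✗; to r=1.5 gives 70.1 − 9.7×1.5 = 55.55 → profitable ✗.
3 of the 6 constraints hold; not an equilibrium.

3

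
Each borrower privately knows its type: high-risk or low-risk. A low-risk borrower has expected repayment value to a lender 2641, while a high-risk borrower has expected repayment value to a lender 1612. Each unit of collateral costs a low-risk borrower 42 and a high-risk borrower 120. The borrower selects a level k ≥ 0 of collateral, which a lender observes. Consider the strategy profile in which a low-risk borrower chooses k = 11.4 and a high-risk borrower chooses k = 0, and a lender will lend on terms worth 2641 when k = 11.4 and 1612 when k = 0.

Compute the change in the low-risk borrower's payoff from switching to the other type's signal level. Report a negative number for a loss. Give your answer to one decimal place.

-550.2

Playing k = 11.4 the low-risk borrower receives 2641 − 42 × 11.4 = 2162.2.
Deviating to k = 0 yields 1612 instead.
Gain from deviating: 1612 − 2162.2 = -550.2.
The gain is negative, so the low-risk type's incentive-compatibility constraint is satisfied.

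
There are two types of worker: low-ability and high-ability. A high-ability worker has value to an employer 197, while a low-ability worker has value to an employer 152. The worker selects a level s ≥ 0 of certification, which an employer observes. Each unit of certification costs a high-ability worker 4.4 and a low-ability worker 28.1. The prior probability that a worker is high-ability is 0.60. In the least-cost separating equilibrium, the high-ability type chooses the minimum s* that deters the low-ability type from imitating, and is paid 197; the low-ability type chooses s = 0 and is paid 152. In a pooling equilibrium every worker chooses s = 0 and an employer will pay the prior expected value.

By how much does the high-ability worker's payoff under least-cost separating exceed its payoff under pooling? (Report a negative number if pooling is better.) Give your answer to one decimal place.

Least-cost separating signal: s* solves 152 = 197 − 28.1·s*, so s* = (197 − 152)/28.1 ≈ 1.6014.
High-ability type's separating payoff: 197 − 4.4 × s* = 197 − 4.4 × (197 − 152)/28.1 = 197 − 198/28.1 ≈ 189.954.
Pooling payoff: 0.60 × 197 + 0.40 × 152 = 179.
Difference: 189.954 − 179 = 10.954, i.e. 11.0 to one decimal place.
The high-ability type prefers to separate.

11.0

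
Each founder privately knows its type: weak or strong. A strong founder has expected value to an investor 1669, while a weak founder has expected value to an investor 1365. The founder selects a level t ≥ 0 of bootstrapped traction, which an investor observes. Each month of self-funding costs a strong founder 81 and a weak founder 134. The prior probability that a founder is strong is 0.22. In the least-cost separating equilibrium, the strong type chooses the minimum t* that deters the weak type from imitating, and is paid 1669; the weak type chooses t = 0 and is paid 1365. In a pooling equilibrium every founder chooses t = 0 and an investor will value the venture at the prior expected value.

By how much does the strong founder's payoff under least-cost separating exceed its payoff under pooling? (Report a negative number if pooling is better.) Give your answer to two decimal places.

53.36

Least-cost separating signal: t* solves 1365 = 1669 − 134·t*, so t* = (1669 − 1365)/134 ≈ 2.2687.
Strong type's separating payoff: 1669 − 81 × t* = 1669 − 81 × (1669 − 1365)/134 = 1669 − 24624/134 ≈ 1485.2388.
Pooling payoff: 0.22 × 1669 + 0.78 × 1365 = 1431.88.
Difference: 1485.2388 − 1431.88 = 53.3588, i.e. 53.36 to two decimal places.
The strong type prefers to separate.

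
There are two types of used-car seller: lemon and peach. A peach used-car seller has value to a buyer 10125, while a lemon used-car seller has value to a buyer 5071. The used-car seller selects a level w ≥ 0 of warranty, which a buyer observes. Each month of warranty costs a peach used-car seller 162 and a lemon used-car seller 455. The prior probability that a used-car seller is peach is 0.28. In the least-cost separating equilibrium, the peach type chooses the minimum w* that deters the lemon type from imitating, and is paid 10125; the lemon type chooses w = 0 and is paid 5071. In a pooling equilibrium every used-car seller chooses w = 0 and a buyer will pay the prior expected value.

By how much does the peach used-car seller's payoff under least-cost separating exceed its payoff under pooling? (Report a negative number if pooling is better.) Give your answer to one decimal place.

1839.4

Least-cost separating signal: w* solves 5071 = 10125 − 455·w*, so w* = (10125 − 5071)/455 ≈ 11.1077.
Peach type's separating payoff: 10125 − 162 × w* = 10125 − 162 × (10125 − 5071)/455 = 10125 − 818748/455 ≈ 8325.554.
Pooling payoff: 0.28 × 10125 + 0.72 × 5071 = 6486.12.
Difference: 8325.554 − 6486.12 = 1839.434, i.e. 1839.4 to one decimal place.
The peach type prefers to separate.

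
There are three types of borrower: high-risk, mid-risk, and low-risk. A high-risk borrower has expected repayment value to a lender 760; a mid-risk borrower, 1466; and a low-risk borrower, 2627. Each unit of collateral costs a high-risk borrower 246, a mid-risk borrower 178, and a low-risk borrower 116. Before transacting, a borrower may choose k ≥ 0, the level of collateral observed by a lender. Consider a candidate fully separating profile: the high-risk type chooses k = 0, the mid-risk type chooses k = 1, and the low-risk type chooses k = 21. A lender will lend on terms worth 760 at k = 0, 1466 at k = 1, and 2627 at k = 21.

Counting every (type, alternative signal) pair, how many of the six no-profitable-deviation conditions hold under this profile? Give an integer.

3

High-risk (own payoff 760): to k=1 gives 1466 − 246×1 = 1220 → profitable ✗; to k=21 gives 2627 − 246×21 = -2539 → no gain ✓.
Low-risk (own payoff 2627 − 116×21 = 191): to k=0 gives 760 → profitable ✗; to k=1 gives 1466 − 116×1 = 1350 → profitable ✗.
Mid-risk (own payoff 1466 − 178×1 = 1288): to k=0 gives 760 → no gain ✓; to k=21 gives 2627 − 178×21 = -1111 → no gain ✓.
3 of the 6 constraints hold; not an equilibrium.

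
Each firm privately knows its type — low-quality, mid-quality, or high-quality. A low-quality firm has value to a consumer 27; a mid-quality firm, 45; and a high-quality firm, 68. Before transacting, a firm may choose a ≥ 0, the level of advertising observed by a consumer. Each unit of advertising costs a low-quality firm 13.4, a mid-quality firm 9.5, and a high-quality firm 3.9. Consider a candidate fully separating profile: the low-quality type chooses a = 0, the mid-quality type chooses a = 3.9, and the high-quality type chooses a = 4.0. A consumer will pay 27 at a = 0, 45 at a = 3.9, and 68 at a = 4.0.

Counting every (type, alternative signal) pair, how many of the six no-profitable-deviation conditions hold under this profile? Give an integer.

4

Low-quality (own payoff 27): to a=3.9 gives 45 − 13.4×3.9 = -7.26 → no gain ✓; to a=4.0 gives 68 − 13.4×4.0 = 14.4 → no gain ✓.
Mid-quality (own payoff 45 − 9.5×3.9 = 7.95): to a=0 gives 27 → profitable ✗; to a=4.0 gives 68 − 9.5×4.0 = 30 → profitable ✗.
High-quality (own payoff 68 − 3.9×4.0 = 52.4): to a=0 gives 27 → no gain ✓; to a=3.9 gives 45 − 3.9×3.9 = 29.79 → no gain ✓.
4 of the 6 constraints hold; not an equilibrium.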